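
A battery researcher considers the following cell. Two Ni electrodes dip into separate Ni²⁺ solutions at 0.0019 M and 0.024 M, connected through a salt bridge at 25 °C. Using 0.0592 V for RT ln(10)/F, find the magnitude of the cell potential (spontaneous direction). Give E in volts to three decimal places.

For a concentration cell E°cell = 0. The 0.024 M side is the cathode (reduction is favoured where [Ni²⁺] is higher).
With n = 2, E = −(0.0592/2) log([Ni²⁺]ₐₙ/[Ni²⁺]꜀ₐₜ) = −(0.0592/2) log(0.0019/0.024) = −(0.0592/2)(-1.101) = +0.033 V.

+0.033 V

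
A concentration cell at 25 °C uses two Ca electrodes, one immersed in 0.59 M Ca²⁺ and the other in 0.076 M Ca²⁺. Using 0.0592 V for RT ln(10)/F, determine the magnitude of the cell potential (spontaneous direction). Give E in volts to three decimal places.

+0.026 V

For a concentration cell E°cell = 0. The 0.59 M side is the cathode (reduction is favoured where [Ca²⁺] is higher).
With n = 2, E = −(0.0592/2) log([Ca²⁺]ₐₙ/[Ca²⁺]꜀ₐₜ) = −(0.0592/2) log(0.076/0.59) = −(0.0592/2)(-0.890) = +0.026 V.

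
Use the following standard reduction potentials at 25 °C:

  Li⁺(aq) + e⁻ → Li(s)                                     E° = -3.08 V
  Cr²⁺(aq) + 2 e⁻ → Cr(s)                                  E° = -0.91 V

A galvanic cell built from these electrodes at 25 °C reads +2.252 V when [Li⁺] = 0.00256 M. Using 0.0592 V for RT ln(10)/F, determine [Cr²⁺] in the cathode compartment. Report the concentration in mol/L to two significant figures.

Cr²⁺/Cr is the cathode, Li⁺/Li the anode: E°cell = +2.17 V, n = 2.
Overall reaction: Cr²⁺(aq) + 2 Li(s) → Cr(s) + 2 Li⁺(aq); Q = [Li⁺]^2/[Cr²⁺]^1.
From E = E° − (0.0592/n) log Q: log Q = (E° − E)·n/0.0592 = (+2.17 − (+2.252))·2/0.0592 = -2.7703.
So 1·log[Cr²⁺] = 2·log(0.00256) − log Q = -5.1835 − (-2.7703) = -2.4132; [Cr²⁺] = 10^(-2.4132) ≈ 0.0039 M.

0.0039 M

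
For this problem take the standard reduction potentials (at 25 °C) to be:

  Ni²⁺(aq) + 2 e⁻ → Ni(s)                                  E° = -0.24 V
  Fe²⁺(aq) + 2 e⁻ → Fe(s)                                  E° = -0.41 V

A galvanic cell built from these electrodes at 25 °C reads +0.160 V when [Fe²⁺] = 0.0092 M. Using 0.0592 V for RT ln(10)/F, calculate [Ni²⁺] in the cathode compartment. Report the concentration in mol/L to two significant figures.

Ni²⁺/Ni is the cathode, Fe²⁺/Fe the anode: E°cell = +0.17 V, n = 2.
Overall reaction: Ni²⁺(aq) + Fe(s) → Ni(s) + Fe²⁺(aq); Q = [Fe²⁺]^1/[Ni²⁺]^1.
From E = E° − (0.0592/n) log Q: log Q = (E° − E)·n/0.0592 = (+0.17 − (+0.160))·2/0.0592 = 0.3378.
So 1·log[Ni²⁺] = 1·log(0.0092) − log Q = -2.0362 − (0.3378) = -2.3740; [Ni²⁺] = 10^(-2.3740) ≈ 0.0042 M.

0.0042 M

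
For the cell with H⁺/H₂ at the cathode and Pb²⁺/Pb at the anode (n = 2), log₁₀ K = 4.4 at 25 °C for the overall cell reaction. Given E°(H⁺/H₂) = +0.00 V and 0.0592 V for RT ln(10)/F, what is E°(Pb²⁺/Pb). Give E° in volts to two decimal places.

-0.13 V

E°cell = (0.0592/n)·log K = (0.0592/2)(4.4) = +0.130 V.
Since H⁺/H₂ is the cathode and Pb²⁺/Pb the anode, E°cell = E°(H⁺/H₂) − E°(Pb²⁺/Pb).
So E°(Pb²⁺/Pb) = E°(H⁺/H₂) − E°cell = (+0.00) − (+0.130) = -0.13 V.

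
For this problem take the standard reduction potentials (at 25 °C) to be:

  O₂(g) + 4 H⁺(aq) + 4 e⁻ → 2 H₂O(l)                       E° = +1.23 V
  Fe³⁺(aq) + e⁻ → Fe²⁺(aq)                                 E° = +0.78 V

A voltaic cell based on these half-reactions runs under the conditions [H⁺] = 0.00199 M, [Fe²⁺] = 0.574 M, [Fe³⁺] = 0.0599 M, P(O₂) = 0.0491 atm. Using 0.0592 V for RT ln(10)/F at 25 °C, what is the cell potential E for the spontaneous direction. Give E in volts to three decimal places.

+0.329 V

O₂/H₂O is the cathode (higher E°), Fe³⁺/Fe²⁺ the anode: E°cell = +1.23 − (+0.78) = +0.45 V, n = 4.
Overall: O₂(g) + 4 H⁺(aq) + 4 Fe²⁺(aq) → 2 H₂O(l) + 4 Fe³⁺(aq)
Q = [Fe³⁺]^4 / (P(O₂)·[H⁺]^4·[Fe²⁺]^4); log Q = 8.188.
E = E° − (0.0592/n) log Q = +0.45 − (0.0592/4)(8.188) = +0.329 V.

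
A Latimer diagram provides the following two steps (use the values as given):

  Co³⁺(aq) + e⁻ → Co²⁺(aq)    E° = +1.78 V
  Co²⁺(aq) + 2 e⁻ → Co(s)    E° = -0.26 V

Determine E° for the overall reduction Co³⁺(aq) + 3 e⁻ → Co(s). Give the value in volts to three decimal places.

+0.420 V

Since ΔG° = −nFE° is additive over sequential reductions, n₃E°₃ = n₁E°₁ + n₂E°₂.
E°₃ = (1×+1.78 + 2×-0.26) / 3 = (+1.260) / 3 = +0.420 V.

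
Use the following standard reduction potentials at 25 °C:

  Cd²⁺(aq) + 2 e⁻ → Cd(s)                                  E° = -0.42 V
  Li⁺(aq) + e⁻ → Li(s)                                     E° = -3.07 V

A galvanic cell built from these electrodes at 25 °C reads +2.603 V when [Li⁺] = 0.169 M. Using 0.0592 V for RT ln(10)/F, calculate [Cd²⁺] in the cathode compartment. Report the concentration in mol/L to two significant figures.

Cd²⁺/Cd is the cathode, Li⁺/Li the anode: E°cell = +2.65 V, n = 2.
Overall reaction: Cd²⁺(aq) + 2 Li(s) → Cd(s) + 2 Li⁺(aq); Q = [Li⁺]^2/[Cd²⁺]^1.
From E = E° − (0.0592/n) log Q: log Q = (E° − E)·n/0.0592 = (+2.65 − (+2.603))·2/0.0592 = 1.5878.
So 1·log[Cd²⁺] = 2·log(0.169) − log Q = -1.5442 − (1.5878) = -3.1320; [Cd²⁺] = 10^(-3.1320) ≈ 0.00074 M.

0.00074 M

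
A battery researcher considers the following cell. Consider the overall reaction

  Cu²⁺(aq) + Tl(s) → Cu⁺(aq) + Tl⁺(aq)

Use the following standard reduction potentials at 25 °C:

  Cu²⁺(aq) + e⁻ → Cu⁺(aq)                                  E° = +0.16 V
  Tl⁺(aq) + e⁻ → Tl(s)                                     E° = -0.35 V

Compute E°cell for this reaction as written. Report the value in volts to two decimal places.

+0.51 V

The Cu²⁺/Cu⁺ couple has the higher reduction potential, so it is the cathode; Tl⁺/Tl is oxidised at the anode.
E°cell = E°(cathode) − E°(anode) = (+0.16) − (-0.35) = +0.51 V.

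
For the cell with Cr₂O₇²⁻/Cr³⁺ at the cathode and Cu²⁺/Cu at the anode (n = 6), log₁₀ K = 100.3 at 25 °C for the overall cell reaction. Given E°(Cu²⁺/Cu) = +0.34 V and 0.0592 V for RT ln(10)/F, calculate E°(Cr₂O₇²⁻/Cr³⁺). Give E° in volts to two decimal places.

+1.33 V

E°cell = (0.0592/n)·log K = (0.0592/6)(100.3) = +0.990 V.
Since Cr₂O₇²⁻/Cr³⁺ is the cathode and Cu²⁺/Cu the anode, E°cell = E°(Cr₂O₇²⁻/Cr³⁺) − E°(Cu²⁺/Cu).
So E°(Cr₂O₇²⁻/Cr³⁺) = E°cell + E°(Cu²⁺/Cu) = +0.990 + (+0.34) = +1.33 V.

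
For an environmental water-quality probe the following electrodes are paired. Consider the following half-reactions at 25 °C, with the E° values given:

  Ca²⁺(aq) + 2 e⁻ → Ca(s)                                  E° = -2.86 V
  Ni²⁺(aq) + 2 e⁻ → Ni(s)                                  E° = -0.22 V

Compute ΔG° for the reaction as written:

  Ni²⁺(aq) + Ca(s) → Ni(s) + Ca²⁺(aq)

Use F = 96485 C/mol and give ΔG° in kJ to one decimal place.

-509.4 kJ

As written, Ni²⁺/Ni is reduced (cathode) and Ca²⁺/Ca is oxidised (anode), so E°cell = (-0.22) − (-2.86) = +2.64 V.
Balancing electrons gives n = 2.
ΔG° = −nFE° = −(2)(96485)(+2.64) = -509,441 J = -509.4 kJ.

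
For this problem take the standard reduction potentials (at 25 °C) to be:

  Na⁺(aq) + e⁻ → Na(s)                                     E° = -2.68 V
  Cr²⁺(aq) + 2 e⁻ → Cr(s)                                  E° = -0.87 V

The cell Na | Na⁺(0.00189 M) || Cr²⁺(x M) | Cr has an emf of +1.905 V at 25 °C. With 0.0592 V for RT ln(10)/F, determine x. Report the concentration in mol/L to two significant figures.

Cr²⁺/Cr is the cathode, Na⁺/Na the anode: E°cell = +1.81 V, n = 2.
Overall reaction: Cr²⁺(aq) + 2 Na(s) → Cr(s) + 2 Na⁺(aq); Q = [Na⁺]^2/[Cr²⁺]^1.
From E = E° − (0.0592/n) log Q: log Q = (E° − E)·n/0.0592 = (+1.81 − (+1.905))·2/0.0592 = -3.2095.
So 1·log[Cr²⁺] = 2·log(0.00189) − log Q = -5.4471 − (-3.2095) = -2.2376; [Cr²⁺] = 10^(-2.2376) ≈ 0.0058 M.

0.0058 M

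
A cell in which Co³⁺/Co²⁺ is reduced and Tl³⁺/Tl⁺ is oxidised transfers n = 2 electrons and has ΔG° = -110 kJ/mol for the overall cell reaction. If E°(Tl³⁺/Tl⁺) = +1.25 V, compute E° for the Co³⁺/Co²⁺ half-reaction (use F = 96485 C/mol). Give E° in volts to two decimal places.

E°cell = −ΔG°/(nF) = −(-110×10³)/((2)(96485)) = +0.570 V.
Since Co³⁺/Co²⁺ is the cathode and Tl³⁺/Tl⁺ the anode, E°cell = E°(Co³⁺/Co²⁺) − E°(Tl³⁺/Tl⁺).
So E°(Co³⁺/Co²⁺) = E°cell + E°(Tl³⁺/Tl⁺) = +0.570 + (+1.25) = +1.82 V.

+1.82 V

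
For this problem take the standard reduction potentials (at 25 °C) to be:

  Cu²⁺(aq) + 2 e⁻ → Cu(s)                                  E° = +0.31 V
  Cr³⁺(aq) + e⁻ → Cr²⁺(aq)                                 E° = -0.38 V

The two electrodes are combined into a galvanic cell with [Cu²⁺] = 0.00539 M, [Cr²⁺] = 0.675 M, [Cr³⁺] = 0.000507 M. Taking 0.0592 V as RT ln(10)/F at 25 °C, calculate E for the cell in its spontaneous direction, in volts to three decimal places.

Cu²⁺/Cu is the cathode (higher E°), Cr³⁺/Cr²⁺ the anode: E°cell = +0.31 − (-0.38) = +0.69 V, n = 2.
Overall: Cu²⁺(aq) + 2 Cr²⁺(aq) → Cu(s) + 2 Cr³⁺(aq)
Q = [Cr³⁺]^2 / ([Cu²⁺]·[Cr²⁺]^2); log Q = -3.980.
E = E° − (0.0592/n) log Q = +0.69 − (0.0592/2)(-3.980) = +0.808 V.

+0.808 V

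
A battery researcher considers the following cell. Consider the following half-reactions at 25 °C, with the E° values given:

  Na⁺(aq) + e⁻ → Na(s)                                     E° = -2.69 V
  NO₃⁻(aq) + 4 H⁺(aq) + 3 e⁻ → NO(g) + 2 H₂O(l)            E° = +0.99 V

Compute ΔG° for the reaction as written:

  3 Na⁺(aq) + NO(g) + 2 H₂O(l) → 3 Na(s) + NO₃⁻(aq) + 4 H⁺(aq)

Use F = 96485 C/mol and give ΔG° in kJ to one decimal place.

+1065.2 kJ

As written, Na⁺/Na is reduced (cathode) and NO₃⁻/NO is oxidised (anode), so E°cell = (-2.69) − (+0.99) = -3.68 V.
Balancing electrons gives n = 3.
ΔG° = −nFE° = −(3)(96485)(-3.68) = 1,065,194 J = +1065.2 kJ.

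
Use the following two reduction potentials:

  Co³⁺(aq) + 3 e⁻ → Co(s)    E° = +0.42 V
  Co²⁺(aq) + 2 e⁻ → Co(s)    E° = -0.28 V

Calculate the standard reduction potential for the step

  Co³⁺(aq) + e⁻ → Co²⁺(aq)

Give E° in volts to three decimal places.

Sequential free energies add, so n₃E°₃ = n₁E°₁ + n₂E°₂.
With n₃ = 3, and the known step contributing 2×(-0.28) V, the unknown satisfies 1·E° = 3×(+0.42) − 2×(-0.28) = +1.820.
E° = +1.820 / 1 = +1.820 V.

+1.820 V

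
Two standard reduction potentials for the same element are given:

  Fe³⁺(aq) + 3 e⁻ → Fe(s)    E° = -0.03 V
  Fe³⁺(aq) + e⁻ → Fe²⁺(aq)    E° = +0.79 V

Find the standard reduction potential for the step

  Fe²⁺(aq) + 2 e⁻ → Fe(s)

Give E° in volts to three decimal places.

-0.440 V

Sequential free energies add, so n₃E°₃ = n₁E°₁ + n₂E°₂.
With n₃ = 3, and the known step contributing 1×(+0.79) V, the unknown satisfies 2·E° = 3×(-0.03) − 1×(+0.79) = -0.880.
E° = -0.880 / 2 = -0.440 V.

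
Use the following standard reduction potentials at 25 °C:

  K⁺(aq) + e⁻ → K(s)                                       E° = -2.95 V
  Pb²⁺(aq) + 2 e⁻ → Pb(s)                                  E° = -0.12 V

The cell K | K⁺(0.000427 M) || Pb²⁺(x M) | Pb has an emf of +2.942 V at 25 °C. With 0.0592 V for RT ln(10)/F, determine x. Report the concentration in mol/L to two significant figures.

Pb²⁺/Pb is the cathode, K⁺/K the anode: E°cell = +2.83 V, n = 2.
Overall reaction: Pb²⁺(aq) + 2 K(s) → Pb(s) + 2 K⁺(aq); Q = [K⁺]^2/[Pb²⁺]^1.
From E = E° − (0.0592/n) log Q: log Q = (E° − E)·n/0.0592 = (+2.83 − (+2.942))·2/0.0592 = -3.7838.
So 1·log[Pb²⁺] = 2·log(0.000427) − log Q = -6.7391 − (-3.7838) = -2.9553; [Pb²⁺] = 10^(-2.9553) ≈ 0.0011 M.

0.0011 M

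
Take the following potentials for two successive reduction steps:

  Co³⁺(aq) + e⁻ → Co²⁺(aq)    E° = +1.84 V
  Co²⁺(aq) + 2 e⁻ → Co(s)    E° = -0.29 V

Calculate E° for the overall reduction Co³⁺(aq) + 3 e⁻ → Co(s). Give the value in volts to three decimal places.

Adding the free-energy changes (−nFE°) of the two steps gives −n₃FE°₃ = −n₁FE°₁ − n₂FE°₂.
E°₃ = (1×+1.84 + 2×-0.29) / 3 = (+1.260) / 3 = +0.420 V.
Simply averaging or adding the two E° values would be wrong; the electron-weighted sum is required.

+0.420 V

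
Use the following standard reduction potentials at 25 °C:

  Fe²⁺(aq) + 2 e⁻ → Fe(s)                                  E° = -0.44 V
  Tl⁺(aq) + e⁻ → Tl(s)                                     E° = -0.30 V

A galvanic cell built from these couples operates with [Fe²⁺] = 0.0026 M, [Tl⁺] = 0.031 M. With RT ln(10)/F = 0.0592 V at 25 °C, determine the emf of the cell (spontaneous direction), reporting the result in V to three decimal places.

+0.127 V

Tl⁺/Tl is the cathode (higher E°), Fe²⁺/Fe the anode: E°cell = -0.30 − (-0.44) = +0.14 V, n = 2.
Overall: 2 Tl⁺(aq) + Fe(s) → 2 Tl(s) + Fe²⁺(aq)
Q = [Fe²⁺] / ([Tl⁺]^2); log Q = 0.432.
E = E° − (0.0592/n) log Q = +0.14 − (0.0592/2)(0.432) = +0.127 V.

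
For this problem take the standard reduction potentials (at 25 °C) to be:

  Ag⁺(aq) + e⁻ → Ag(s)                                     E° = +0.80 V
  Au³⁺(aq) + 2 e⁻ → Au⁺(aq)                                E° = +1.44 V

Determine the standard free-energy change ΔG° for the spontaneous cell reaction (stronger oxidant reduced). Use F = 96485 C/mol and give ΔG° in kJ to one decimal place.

Au³⁺/Au⁺ (E° = +1.44 V) is the cathode; Ag⁺/Ag (E° = +0.80 V) is the anode, so E°cell = +0.64 V.
Balancing electrons gives n = 2 (lcm of 2 and 1).
ΔG° = −nFE° = −(2)(96485)(+0.64) = -123,501 J = -123.5 kJ.

-123.5 kJ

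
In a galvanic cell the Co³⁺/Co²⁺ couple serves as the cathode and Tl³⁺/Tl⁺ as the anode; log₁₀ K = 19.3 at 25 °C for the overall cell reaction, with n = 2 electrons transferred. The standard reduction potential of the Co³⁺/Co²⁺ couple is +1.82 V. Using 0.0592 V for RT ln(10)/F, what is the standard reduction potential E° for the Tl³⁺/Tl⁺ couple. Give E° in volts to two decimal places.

E°cell = (0.0592/n)·log K = (0.0592/2)(19.3) = +0.571 V.
Since Co³⁺/Co²⁺ is the cathode and Tl³⁺/Tl⁺ the anode, E°cell = E°(Co³⁺/Co²⁺) − E°(Tl³⁺/Tl⁺).
So E°(Tl³⁺/Tl⁺) = E°(Co³⁺/Co²⁺) − E°cell = (+1.82) − (+0.571) = +1.25 V.

+1.25 V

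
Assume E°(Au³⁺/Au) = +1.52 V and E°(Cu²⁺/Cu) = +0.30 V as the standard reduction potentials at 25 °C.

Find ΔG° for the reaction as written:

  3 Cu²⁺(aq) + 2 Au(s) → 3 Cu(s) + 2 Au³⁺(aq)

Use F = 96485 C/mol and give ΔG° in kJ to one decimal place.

As written, Cu²⁺/Cu is reduced (cathode) and Au³⁺/Au is oxidised (anode), so E°cell = (+0.30) − (+1.52) = -1.22 V.
Balancing electrons gives n = 6.
ΔG° = −nFE° = −(6)(96485)(-1.22) = 706,270 J = +706.3 kJ.

+706.3 kJ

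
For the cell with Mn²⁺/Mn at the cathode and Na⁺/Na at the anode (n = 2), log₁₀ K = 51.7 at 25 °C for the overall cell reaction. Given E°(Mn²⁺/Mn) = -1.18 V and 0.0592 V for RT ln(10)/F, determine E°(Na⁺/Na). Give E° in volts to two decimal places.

-2.71 V

E°cell = (0.0592/n)·log K = (0.0592/2)(51.7) = +1.530 V.
Since Mn²⁺/Mn is the cathode and Na⁺/Na the anode, E°cell = E°(Mn²⁺/Mn) − E°(Na⁺/Na).
So E°(Na⁺/Na) = E°(Mn²⁺/Mn) − E°cell = (-1.18) − (+1.530) = -2.71 V.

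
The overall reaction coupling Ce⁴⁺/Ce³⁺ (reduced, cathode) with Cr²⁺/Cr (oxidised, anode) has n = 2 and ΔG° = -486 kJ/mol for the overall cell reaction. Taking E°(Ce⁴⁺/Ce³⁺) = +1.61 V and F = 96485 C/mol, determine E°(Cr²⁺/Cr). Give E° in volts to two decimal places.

-0.91 V

E°cell = −ΔG°/(nF) = −(-486×10³)/((2)(96485)) = +2.519 V.
Since Ce⁴⁺/Ce³⁺ is the cathode and Cr²⁺/Cr the anode, E°cell = E°(Ce⁴⁺/Ce³⁺) − E°(Cr²⁺/Cr).
So E°(Cr²⁺/Cr) = E°(Ce⁴⁺/Ce³⁺) − E°cell = (+1.61) − (+2.519) = -0.91 V.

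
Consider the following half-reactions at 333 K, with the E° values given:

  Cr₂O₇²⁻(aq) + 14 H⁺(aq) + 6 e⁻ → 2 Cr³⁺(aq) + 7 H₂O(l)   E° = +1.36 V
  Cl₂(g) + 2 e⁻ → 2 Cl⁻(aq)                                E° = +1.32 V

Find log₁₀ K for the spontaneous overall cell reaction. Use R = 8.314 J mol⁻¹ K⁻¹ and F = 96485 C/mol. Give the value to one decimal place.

Cathode: Cr₂O₇²⁻/Cr³⁺; anode: Cl₂/Cl⁻. E°cell = (+1.36) − (+1.32) = +0.04 V, with n = 6.
ΔG° = −nFE° = −RT ln K, so ln K = nFE°/(RT) = (6)(96485)(+0.04) / ((8.314)(333)) = 8.364.
log₁₀ K = 8.364 / ln 10 = 3.6.

3.6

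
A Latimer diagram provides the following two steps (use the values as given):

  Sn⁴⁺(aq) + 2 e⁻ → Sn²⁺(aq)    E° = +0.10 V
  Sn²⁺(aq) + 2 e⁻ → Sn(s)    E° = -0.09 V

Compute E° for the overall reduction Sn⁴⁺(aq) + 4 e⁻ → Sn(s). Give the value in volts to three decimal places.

Adding the free-energy changes (−nFE°) of the two steps gives −n₃FE°₃ = −n₁FE°₁ − n₂FE°₂.
E°₃ = (2×+0.10 + 2×-0.09) / 4 = (+0.020) / 4 = +0.005 V.

+0.005 V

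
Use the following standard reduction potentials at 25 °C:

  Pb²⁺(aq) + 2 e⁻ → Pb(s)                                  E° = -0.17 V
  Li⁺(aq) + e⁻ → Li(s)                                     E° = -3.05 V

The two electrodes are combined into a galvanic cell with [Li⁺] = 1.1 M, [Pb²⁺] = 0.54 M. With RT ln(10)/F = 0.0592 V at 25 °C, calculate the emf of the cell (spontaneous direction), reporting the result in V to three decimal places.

Pb²⁺/Pb is the cathode (higher E°), Li⁺/Li the anode: E°cell = -0.17 − (-3.05) = +2.88 V, n = 2.
Overall: Pb²⁺(aq) + 2 Li(s) → Pb(s) + 2 Li⁺(aq)
Q = [Li⁺]^2 / ([Pb²⁺]); log Q = 0.350.
E = E° − (0.0592/n) log Q = +2.88 − (0.0592/2)(0.350) = +2.870 V.

+2.870 V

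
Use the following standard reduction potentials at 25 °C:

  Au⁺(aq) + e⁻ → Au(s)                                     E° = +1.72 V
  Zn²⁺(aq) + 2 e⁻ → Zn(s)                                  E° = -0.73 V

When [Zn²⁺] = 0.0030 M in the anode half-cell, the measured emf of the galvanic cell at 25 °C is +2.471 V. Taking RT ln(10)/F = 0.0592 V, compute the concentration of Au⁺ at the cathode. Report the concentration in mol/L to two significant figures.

0.12 M

Au⁺/Au is the cathode, Zn²⁺/Zn the anode: E°cell = +2.45 V, n = 2.
Overall reaction: 2 Au⁺(aq) + Zn(s) → 2 Au(s) + Zn²⁺(aq); Q = [Zn²⁺]^1/[Au⁺]^2.
From E = E° − (0.0592/n) log Q: log Q = (E° − E)·n/0.0592 = (+2.45 − (+2.471))·2/0.0592 = -0.7095.
So 2·log[Au⁺] = 1·log(0.003) − log Q = -2.5229 − (-0.7095) = -1.8134; log[Au⁺] = -1.8134 / 2 = -0.9067; [Au⁺] = 10^(-0.9067) ≈ 0.12 M.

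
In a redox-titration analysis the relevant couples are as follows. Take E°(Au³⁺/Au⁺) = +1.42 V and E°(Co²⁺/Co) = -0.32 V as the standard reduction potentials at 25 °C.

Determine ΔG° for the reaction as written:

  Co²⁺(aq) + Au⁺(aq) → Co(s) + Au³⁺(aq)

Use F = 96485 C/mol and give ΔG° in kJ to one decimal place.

+335.8 kJ

As written, Co²⁺/Co is reduced (cathode) and Au³⁺/Au⁺ is oxidised (anode), so E°cell = (-0.32) − (+1.42) = -1.74 V.
Balancing electrons gives n = 2.
ΔG° = −nFE° = −(2)(96485)(-1.74) = 335,768 J = +335.8 kJ.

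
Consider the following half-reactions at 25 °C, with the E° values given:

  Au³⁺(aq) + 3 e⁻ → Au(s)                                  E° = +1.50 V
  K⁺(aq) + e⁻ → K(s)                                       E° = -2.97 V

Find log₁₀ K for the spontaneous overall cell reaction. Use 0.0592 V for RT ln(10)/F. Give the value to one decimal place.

Cathode: Au³⁺/Au; anode: K⁺/K. E°cell = +4.47 V, n = 3.
log K = nE°cell / 0.0592 = (3)(+4.47) / 0.0592 = 226.5.

226.5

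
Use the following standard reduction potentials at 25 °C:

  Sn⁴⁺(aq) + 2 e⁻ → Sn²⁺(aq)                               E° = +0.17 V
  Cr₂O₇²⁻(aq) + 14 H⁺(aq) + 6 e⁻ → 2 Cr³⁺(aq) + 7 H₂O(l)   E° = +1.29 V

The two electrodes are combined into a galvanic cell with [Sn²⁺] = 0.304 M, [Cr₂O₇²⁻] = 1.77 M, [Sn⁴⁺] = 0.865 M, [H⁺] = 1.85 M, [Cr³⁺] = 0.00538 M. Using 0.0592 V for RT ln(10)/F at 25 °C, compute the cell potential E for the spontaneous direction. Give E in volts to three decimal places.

+1.191 V

Cr₂O₇²⁻/Cr³⁺ is the cathode (higher E°), Sn⁴⁺/Sn²⁺ the anode: E°cell = +1.29 − (+0.17) = +1.12 V, n = 6.
Overall: Cr₂O₇²⁻(aq) + 14 H⁺(aq) + 3 Sn²⁺(aq) → 2 Cr³⁺(aq) + 7 H₂O(l) + 3 Sn⁴⁺(aq)
Q = [Cr³⁺]^2·[Sn⁴⁺]^3 / ([Cr₂O₇²⁻]·[H⁺]^14·[Sn²⁺]^3); log Q = -7.164.
E = E° − (0.0592/n) log Q = +1.12 − (0.0592/6)(-7.164) = +1.191 V.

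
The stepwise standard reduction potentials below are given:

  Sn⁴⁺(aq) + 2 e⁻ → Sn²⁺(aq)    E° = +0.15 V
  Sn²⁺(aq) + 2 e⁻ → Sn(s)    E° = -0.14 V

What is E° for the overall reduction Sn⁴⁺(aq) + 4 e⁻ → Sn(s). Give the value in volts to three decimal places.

+0.005 V

Standard free energies of sequential steps add: ΔG°₃ = ΔG°₁ + ΔG°₂, so n₃E°₃ = n₁E°₁ + n₂E°₂.
E°₃ = (2×+0.15 + 2×-0.14) / 4 = (+0.020) / 4 = +0.005 V.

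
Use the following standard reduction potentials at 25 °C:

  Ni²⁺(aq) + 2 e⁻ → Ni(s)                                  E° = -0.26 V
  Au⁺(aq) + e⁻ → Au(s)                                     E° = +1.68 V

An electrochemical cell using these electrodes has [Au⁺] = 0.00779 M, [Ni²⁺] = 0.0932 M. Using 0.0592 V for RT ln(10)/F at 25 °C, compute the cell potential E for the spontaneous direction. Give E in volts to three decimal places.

+1.846 V

Au⁺/Au is the cathode (higher E°), Ni²⁺/Ni the anode: E°cell = +1.68 − (-0.26) = +1.94 V, n = 2.
Overall: 2 Au⁺(aq) + Ni(s) → 2 Au(s) + Ni²⁺(aq)
Q = [Ni²⁺] / ([Au⁺]^2); log Q = 3.186.
E = E° − (0.0592/n) log Q = +1.94 − (0.0592/2)(3.186) = +1.846 V.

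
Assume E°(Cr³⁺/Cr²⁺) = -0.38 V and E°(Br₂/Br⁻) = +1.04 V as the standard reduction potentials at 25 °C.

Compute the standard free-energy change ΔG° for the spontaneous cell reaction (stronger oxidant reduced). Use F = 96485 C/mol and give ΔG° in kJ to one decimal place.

Br₂/Br⁻ (E° = +1.04 V) is the cathode; Cr³⁺/Cr²⁺ (E° = -0.38 V) is the anode, so E°cell = +1.42 V.
Balancing electrons gives n = 2 (lcm of 2 and 1).
ΔG° = −nFE° = −(2)(96485)(+1.42) = -274,017 J = -274.0 kJ.

-274.0 kJ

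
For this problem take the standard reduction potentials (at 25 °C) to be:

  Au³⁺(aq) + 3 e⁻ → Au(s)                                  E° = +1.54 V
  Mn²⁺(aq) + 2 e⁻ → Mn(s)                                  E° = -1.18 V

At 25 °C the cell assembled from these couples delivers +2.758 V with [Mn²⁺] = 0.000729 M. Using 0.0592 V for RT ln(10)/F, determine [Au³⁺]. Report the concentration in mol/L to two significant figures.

Au³⁺/Au is the cathode, Mn²⁺/Mn the anode: E°cell = +2.72 V, n = 6.
Overall reaction: 2 Au³⁺(aq) + 3 Mn(s) → 2 Au(s) + 3 Mn²⁺(aq); Q = [Mn²⁺]^3/[Au³⁺]^2.
From E = E° − (0.0592/n) log Q: log Q = (E° − E)·n/0.0592 = (+2.72 − (+2.758))·6/0.0592 = -3.8514.
So 2·log[Au³⁺] = 3·log(0.000729) − log Q = -9.4118 − (-3.8514) = -5.5604; log[Au³⁺] = -5.5604 / 2 = -2.7802; [Au³⁺] = 10^(-2.7802) ≈ 0.0017 M.

0.0017 M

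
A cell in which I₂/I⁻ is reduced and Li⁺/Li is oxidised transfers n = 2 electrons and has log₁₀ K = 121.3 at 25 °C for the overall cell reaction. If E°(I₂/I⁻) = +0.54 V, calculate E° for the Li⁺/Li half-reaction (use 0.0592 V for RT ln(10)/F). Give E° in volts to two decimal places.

E°cell = (0.0592/n)·log K = (0.0592/2)(121.3) = +3.590 V.
Since I₂/I⁻ is the cathode and Li⁺/Li the anode, E°cell = E°(I₂/I⁻) − E°(Li⁺/Li).
So E°(Li⁺/Li) = E°(I₂/I⁻) − E°cell = (+0.54) − (+3.590) = -3.05 V.

-3.05 V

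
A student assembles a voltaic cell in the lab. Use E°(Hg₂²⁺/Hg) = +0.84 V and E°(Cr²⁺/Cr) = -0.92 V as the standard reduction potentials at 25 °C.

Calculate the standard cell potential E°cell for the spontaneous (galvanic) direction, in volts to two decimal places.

The Hg₂²⁺/Hg couple has the higher reduction potential, so it is the cathode; Cr²⁺/Cr is oxidised at the anode.
E°cell = E°(cathode) − E°(anode) = (+0.84) − (-0.92) = +1.76 V.

+1.76 V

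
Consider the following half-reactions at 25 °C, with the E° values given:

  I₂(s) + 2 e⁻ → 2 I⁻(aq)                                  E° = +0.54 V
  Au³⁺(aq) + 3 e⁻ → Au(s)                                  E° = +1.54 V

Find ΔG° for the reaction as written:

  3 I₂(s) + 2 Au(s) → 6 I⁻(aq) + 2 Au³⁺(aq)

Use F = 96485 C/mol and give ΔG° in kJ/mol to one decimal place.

+578.9 kJ/mol

As written, I₂/I⁻ is reduced (cathode) and Au³⁺/Au is oxidised (anode), so E°cell = (+0.54) − (+1.54) = -1.00 V.
Balancing electrons gives n = 6.
ΔG° = −nFE° = −(6)(96485)(-1.00) = 578,910 J = +578.9 kJ/mol.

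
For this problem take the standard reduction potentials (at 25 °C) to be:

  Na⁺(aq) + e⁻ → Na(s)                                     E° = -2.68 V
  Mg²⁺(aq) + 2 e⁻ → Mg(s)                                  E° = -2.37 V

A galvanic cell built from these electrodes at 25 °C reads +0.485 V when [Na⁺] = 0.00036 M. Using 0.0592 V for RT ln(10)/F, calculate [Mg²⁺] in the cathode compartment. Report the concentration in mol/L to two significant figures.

Mg²⁺/Mg is the cathode, Na⁺/Na the anode: E°cell = +0.31 V, n = 2.
Overall reaction: Mg²⁺(aq) + 2 Na(s) → Mg(s) + 2 Na⁺(aq); Q = [Na⁺]^2/[Mg²⁺]^1.
From E = E° − (0.0592/n) log Q: log Q = (E° − E)·n/0.0592 = (+0.31 − (+0.485))·2/0.0592 = -5.9122.
So 1·log[Mg²⁺] = 2·log(0.00036) − log Q = -6.8874 − (-5.9122) = -0.9752; [Mg²⁺] = 10^(-0.9752) ≈ 0.11 M.

0.11 M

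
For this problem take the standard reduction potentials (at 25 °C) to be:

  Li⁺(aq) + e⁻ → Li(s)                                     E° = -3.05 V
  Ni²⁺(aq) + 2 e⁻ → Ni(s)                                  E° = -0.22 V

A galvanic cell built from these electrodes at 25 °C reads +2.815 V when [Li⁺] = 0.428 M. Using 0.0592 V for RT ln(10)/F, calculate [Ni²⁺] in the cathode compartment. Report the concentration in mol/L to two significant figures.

0.057 M

Ni²⁺/Ni is the cathode, Li⁺/Li the anode: E°cell = +2.83 V, n = 2.
Overall reaction: Ni²⁺(aq) + 2 Li(s) → Ni(s) + 2 Li⁺(aq); Q = [Li⁺]^2/[Ni²⁺]^1.
From E = E° − (0.0592/n) log Q: log Q = (E° − E)·n/0.0592 = (+2.83 − (+2.815))·2/0.0592 = 0.5068.
So 1·log[Ni²⁺] = 2·log(0.428) − log Q = -0.7371 − (0.5068) = -1.2439; [Ni²⁺] = 10^(-1.2439) ≈ 0.057 M.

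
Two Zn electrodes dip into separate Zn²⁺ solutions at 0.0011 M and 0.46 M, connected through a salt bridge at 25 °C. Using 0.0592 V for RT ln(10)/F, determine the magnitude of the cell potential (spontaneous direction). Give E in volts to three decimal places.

For a concentration cell E°cell = 0. The 0.46 M side is the cathode (reduction is favoured where [Zn²⁺] is higher).
With n = 2, E = −(0.0592/2) log([Zn²⁺]ₐₙ/[Zn²⁺]꜀ₐₜ) = −(0.0592/2) log(0.0011/0.46) = −(0.0592/2)(-2.621) = +0.078 V.

+0.078 V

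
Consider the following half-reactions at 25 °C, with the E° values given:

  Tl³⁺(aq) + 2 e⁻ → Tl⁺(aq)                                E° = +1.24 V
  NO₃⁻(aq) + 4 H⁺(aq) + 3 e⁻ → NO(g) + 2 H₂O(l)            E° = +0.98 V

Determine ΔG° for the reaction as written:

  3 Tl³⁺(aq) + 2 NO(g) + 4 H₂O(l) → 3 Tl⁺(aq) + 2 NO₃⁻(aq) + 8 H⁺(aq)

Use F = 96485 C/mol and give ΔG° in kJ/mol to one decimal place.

-150.5 kJ/mol

As written, Tl³⁺/Tl⁺ is reduced (cathode) and NO₃⁻/NO is oxidised (anode), so E°cell = (+1.24) − (+0.98) = +0.26 V.
Balancing electrons gives n = 6.
ΔG° = −nFE° = −(6)(96485)(+0.26) = -150,517 J = -150.5 kJ/mol.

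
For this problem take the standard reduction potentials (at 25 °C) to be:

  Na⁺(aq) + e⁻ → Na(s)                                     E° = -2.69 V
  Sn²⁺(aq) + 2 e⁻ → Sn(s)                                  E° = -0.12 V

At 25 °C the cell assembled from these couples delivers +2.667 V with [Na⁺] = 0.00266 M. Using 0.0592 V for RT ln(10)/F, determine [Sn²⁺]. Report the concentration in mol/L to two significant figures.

0.013 M

Sn²⁺/Sn is the cathode, Na⁺/Na the anode: E°cell = +2.57 V, n = 2.
Overall reaction: Sn²⁺(aq) + 2 Na(s) → Sn(s) + 2 Na⁺(aq); Q = [Na⁺]^2/[Sn²⁺]^1.
From E = E° − (0.0592/n) log Q: log Q = (E° − E)·n/0.0592 = (+2.57 − (+2.667))·2/0.0592 = -3.2770.
So 1·log[Sn²⁺] = 2·log(0.00266) − log Q = -5.1502 − (-3.2770) = -1.8732; [Sn²⁺] = 10^(-1.8732) ≈ 0.013 M.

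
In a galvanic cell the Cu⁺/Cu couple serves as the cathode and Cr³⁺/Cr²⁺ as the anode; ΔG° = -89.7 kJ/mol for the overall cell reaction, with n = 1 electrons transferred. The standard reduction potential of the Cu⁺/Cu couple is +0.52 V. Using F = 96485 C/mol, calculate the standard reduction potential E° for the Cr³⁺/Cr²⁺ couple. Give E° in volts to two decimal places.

E°cell = −ΔG°/(nF) = −(-89.7×10³)/((1)(96485)) = +0.930 V.
Since Cu⁺/Cu is the cathode and Cr³⁺/Cr²⁺ the anode, E°cell = E°(Cu⁺/Cu) − E°(Cr³⁺/Cr²⁺).
So E°(Cr³⁺/Cr²⁺) = E°(Cu⁺/Cu) − E°cell = (+0.52) − (+0.930) = -0.41 V.

-0.41 V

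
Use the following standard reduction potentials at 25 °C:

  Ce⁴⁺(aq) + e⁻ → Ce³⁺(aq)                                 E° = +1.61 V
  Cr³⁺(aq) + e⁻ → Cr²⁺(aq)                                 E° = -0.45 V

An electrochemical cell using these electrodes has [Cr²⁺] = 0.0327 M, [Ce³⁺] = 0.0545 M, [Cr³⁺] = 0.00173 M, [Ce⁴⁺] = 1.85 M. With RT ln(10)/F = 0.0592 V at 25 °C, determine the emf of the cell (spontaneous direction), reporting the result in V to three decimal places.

Ce⁴⁺/Ce³⁺ is the cathode (higher E°), Cr³⁺/Cr²⁺ the anode: E°cell = +1.61 − (-0.45) = +2.06 V, n = 1.
Overall: Ce⁴⁺(aq) + Cr²⁺(aq) → Ce³⁺(aq) + Cr³⁺(aq)
Q = [Ce³⁺]·[Cr³⁺] / ([Ce⁴⁺]·[Cr²⁺]); log Q = -2.807.
E = E° − (0.0592/n) log Q = +2.06 − (0.0592/1)(-2.807) = +2.226 V.

+2.226 V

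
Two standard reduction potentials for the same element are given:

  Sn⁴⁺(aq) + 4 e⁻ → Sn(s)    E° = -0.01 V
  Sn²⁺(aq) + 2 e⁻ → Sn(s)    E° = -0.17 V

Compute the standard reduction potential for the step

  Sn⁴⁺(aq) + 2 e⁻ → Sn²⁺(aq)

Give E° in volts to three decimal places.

+0.150 V

Sequential free energies add, so n₃E°₃ = n₁E°₁ + n₂E°₂.
With n₃ = 4, and the known step contributing 2×(-0.17) V, the unknown satisfies 2·E° = 4×(-0.01) − 2×(-0.17) = +0.300.
E° = +0.300 / 2 = +0.150 V.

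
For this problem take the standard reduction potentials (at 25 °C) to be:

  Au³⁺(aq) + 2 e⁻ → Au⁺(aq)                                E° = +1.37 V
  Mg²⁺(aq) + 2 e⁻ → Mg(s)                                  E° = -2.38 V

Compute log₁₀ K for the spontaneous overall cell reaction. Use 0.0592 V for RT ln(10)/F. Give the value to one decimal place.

126.7

Cathode: Au³⁺/Au⁺; anode: Mg²⁺/Mg. E°cell = +3.75 V, n = 2.
log K = nE°cell / 0.0592 = (2)(+3.75) / 0.0592 = 126.7.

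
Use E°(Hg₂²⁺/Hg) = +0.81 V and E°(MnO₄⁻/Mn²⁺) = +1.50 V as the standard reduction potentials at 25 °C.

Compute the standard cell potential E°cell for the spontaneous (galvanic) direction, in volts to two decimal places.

+0.69 V

The MnO₄⁻/Mn²⁺ couple has the higher reduction potential, so it is the cathode; Hg₂²⁺/Hg is oxidised at the anode.
E°cell = E°(cathode) − E°(anode) = (+1.50) − (+0.81) = +0.69 V.
Since E°cell > 0, the reaction is spontaneous under standard conditions.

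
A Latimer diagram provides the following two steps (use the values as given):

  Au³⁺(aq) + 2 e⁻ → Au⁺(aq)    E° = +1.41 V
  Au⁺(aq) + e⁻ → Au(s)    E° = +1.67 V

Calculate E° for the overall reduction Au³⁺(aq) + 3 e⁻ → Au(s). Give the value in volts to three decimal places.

Adding the free-energy changes (−nFE°) of the two steps gives −n₃FE°₃ = −n₁FE°₁ − n₂FE°₂.
E°₃ = (2×+1.41 + 1×+1.67) / 3 = (+4.490) / 3 = +1.497 V.

+1.497 V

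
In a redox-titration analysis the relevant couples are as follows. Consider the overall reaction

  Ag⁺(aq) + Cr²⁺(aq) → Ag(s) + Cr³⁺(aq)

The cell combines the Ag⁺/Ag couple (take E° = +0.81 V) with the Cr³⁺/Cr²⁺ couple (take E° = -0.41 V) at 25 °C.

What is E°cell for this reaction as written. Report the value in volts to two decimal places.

The Ag⁺/Ag couple has the higher reduction potential, so it is the cathode; Cr³⁺/Cr²⁺ is oxidised at the anode.
E°cell = E°(cathode) − E°(anode) = (+0.81) − (-0.41) = +1.22 V.
Since E°cell > 0, the reaction is spontaneous under standard conditions.

+1.22 V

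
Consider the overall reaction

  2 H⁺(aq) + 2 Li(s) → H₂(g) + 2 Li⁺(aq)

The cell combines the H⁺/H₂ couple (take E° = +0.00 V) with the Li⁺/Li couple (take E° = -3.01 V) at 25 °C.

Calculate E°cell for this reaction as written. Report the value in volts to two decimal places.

The H⁺/H₂ couple has the higher reduction potential, so it is the cathode; Li⁺/Li is oxidised at the anode.
E°cell = E°(cathode) − E°(anode) = (+0.00) − (-3.01) = +3.01 V.
Since E°cell > 0, the reaction is spontaneous under standard conditions.

+3.01 V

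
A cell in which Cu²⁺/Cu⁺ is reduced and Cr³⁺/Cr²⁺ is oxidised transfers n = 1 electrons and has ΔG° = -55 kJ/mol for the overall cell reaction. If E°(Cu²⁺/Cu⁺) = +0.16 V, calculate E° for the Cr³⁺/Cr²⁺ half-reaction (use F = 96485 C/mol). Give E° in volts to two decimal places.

E°cell = −ΔG°/(nF) = −(-55×10³)/((1)(96485)) = +0.570 V.
Since Cu²⁺/Cu⁺ is the cathode and Cr³⁺/Cr²⁺ the anode, E°cell = E°(Cu²⁺/Cu⁺) − E°(Cr³⁺/Cr²⁺).
So E°(Cr³⁺/Cr²⁺) = E°(Cu²⁺/Cu⁺) − E°cell = (+0.16) − (+0.570) = -0.41 V.

-0.41 V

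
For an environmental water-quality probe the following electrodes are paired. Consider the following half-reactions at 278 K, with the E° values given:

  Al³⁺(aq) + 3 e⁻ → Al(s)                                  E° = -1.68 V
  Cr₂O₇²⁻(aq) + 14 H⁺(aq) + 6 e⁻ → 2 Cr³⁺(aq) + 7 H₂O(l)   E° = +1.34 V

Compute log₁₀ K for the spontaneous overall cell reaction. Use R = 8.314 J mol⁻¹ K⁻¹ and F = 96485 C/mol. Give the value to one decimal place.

Cathode: Cr₂O₇²⁻/Cr³⁺; anode: Al³⁺/Al. E°cell = (+1.34) − (-1.68) = +3.02 V, with n = 6.
ΔG° = −nFE° = −RT ln K, so ln K = nFE°/(RT) = (6)(96485)(+3.02) / ((8.314)(278)) = 756.420.
log₁₀ K = 756.420 / ln 10 = 328.5.

328.5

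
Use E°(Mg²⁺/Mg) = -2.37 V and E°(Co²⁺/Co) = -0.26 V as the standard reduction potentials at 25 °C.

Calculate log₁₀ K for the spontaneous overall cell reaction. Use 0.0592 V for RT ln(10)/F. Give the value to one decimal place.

71.3

Cathode: Co²⁺/Co; anode: Mg²⁺/Mg. E°cell = +2.11 V, n = 2.
log K = nE°cell / 0.0592 = (2)(+2.11) / 0.0592 = 71.3.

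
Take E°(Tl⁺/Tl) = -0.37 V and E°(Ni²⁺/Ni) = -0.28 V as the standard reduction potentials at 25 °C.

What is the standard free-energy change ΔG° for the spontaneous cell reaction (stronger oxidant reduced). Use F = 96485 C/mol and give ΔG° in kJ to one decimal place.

-17.4 kJ

Ni²⁺/Ni (E° = -0.28 V) is the cathode; Tl⁺/Tl (E° = -0.37 V) is the anode, so E°cell = +0.09 V.
Balancing electrons gives n = 2 (lcm of 2 and 1).
ΔG° = −nFE° = −(2)(96485)(+0.09) = -17,367 J = -17.4 kJ.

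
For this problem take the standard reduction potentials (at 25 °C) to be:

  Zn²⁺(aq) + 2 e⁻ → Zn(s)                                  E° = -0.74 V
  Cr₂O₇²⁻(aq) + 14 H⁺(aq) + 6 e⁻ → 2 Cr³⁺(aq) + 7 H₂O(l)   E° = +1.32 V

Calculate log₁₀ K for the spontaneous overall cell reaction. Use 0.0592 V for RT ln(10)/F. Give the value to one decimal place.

208.8

Cathode: Cr₂O₇²⁻/Cr³⁺; anode: Zn²⁺/Zn. E°cell = +2.06 V, n = 6.
log K = nE°cell / 0.0592 = (6)(+2.06) / 0.0592 = 208.8.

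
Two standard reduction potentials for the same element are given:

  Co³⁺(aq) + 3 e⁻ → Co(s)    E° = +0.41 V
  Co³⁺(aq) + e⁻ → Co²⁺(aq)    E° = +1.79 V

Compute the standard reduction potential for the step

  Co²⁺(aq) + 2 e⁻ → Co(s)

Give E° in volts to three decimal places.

-0.280 V

Sequential free energies add, so n₃E°₃ = n₁E°₁ + n₂E°₂.
With n₃ = 3, and the known step contributing 1×(+1.79) V, the unknown satisfies 2·E° = 3×(+0.41) − 1×(+1.79) = -0.560.
E° = -0.560 / 2 = -0.280 V.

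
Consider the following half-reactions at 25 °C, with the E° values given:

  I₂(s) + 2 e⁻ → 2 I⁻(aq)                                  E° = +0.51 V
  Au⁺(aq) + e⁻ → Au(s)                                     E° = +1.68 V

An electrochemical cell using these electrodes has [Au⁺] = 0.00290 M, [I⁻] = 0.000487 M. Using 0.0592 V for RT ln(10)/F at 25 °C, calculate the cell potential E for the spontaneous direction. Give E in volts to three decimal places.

Au⁺/Au is the cathode (higher E°), I₂/I⁻ the anode: E°cell = +1.68 − (+0.51) = +1.17 V, n = 2.
Overall: 2 Au⁺(aq) + 2 I⁻(aq) → 2 Au(s) + I₂(s)
Q = 1 / ([Au⁺]^2·[I⁻]^2); log Q = 11.700.
E = E° − (0.0592/n) log Q = +1.17 − (0.0592/2)(11.700) = +0.824 V.

+0.824 V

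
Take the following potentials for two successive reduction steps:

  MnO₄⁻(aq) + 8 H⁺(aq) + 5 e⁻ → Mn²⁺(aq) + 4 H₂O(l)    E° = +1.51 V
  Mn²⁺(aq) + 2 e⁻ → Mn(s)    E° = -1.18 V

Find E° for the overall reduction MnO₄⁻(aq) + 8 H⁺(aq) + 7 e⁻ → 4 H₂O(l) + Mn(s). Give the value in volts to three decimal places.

Since ΔG° = −nFE° is additive over sequential reductions, n₃E°₃ = n₁E°₁ + n₂E°₂.
E°₃ = (5×+1.51 + 2×-1.18) / 7 = (+5.190) / 7 = +0.741 V.

+0.741 V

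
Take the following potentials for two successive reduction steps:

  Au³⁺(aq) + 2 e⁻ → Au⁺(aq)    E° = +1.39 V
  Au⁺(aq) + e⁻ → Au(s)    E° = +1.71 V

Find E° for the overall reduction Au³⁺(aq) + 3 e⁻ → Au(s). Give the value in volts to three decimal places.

+1.497 V

Adding the free-energy changes (−nFE°) of the two steps gives −n₃FE°₃ = −n₁FE°₁ − n₂FE°₂.
E°₃ = (2×+1.39 + 1×+1.71) / 3 = (+4.490) / 3 = +1.497 V.
E° values themselves are not directly additive — weighting by electron count is essential.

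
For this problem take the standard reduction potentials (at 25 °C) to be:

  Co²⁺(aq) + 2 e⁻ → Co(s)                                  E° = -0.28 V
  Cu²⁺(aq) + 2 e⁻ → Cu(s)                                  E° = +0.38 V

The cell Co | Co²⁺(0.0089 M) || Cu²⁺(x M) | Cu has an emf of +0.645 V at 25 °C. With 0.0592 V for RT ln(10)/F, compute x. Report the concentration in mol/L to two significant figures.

Cu²⁺/Cu is the cathode, Co²⁺/Co the anode: E°cell = +0.66 V, n = 2.
Overall reaction: Cu²⁺(aq) + Co(s) → Cu(s) + Co²⁺(aq); Q = [Co²⁺]^1/[Cu²⁺]^1.
From E = E° − (0.0592/n) log Q: log Q = (E° − E)·n/0.0592 = (+0.66 − (+0.645))·2/0.0592 = 0.5068.
So 1·log[Cu²⁺] = 1·log(0.0089) − log Q = -2.0506 − (0.5068) = -2.5574; [Cu²⁺] = 10^(-2.5574) ≈ 0.0028 M.

0.0028 M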